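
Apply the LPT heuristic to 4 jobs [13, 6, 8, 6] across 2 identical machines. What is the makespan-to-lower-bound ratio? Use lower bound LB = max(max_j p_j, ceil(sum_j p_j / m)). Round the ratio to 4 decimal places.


LPT order: [13, 8, 6, 6]
Machine loads after assignment: [19, 14]
LPT makespan = 19
Lower bound = max(max_job, ceil(total/2)) = max(13, 17) = 17
Ratio = 19 / 17 = 1.1176

1.1176


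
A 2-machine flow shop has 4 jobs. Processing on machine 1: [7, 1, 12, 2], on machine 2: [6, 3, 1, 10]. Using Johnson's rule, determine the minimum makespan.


Apply Johnson's rule:
  Group 1 (a <= b): [(2, 1, 3), (4, 2, 10)]
  Group 2 (a > b): [(1, 7, 6), (3, 12, 1)]
Optimal job order: [2, 4, 1, 3]
Schedule:
  Job 2: M1 done at 1, M2 done at 4
  Job 4: M1 done at 3, M2 done at 14
  Job 1: M1 done at 10, M2 done at 20
  Job 3: M1 done at 22, M2 done at 23
Makespan = 23

23


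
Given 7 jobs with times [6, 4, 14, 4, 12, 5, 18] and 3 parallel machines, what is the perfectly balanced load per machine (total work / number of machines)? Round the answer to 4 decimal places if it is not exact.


Total processing time = 6 + 4 + 14 + 4 + 12 + 5 + 18 = 63
Number of machines = 3
Ideal balanced load = 63 / 3 = 21.0

21.0


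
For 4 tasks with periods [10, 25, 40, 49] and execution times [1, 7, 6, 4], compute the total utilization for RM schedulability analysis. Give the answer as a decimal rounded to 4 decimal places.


Compute individual utilizations (exact fractions):
  Task 1: C/T = 1/10 (approx. 0.1)
  Task 2: C/T = 7/25 (approx. 0.28)
  Task 3: C/T = 6/40 = 3/20 (approx. 0.15)
  Task 4: C/T = 4/49 (approx. 0.0816)
Total utilization U = 1/10 + 7/25 + 3/20 + 4/49 = 2997/4900
Rounded to 4 decimal places: U = 0.6116
RM (Liu & Layland) bound for 4 tasks = 0.756828; compare with U = 2997/4900 (approx. 0.611633)
U <= bound, so schedulable by RM sufficient condition.

0.6116


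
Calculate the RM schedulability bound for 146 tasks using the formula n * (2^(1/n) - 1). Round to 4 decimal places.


Compute 2^(1/146) = 1.0047588711
Subtract 1: 1.0047588711 - 1 = 0.0047588711
Multiply by n: 146 * 0.0047588711 = 0.6947951806
Round to 4 dp: 0.6948

0.6948


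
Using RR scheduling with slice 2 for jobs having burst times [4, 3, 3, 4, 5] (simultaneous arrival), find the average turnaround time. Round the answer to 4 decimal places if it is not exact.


Time quantum = 2
Execution trace:
  J1 runs 2 units, time = 2
  J2 runs 2 units, time = 4
  J3 runs 2 units, time = 6
  J4 runs 2 units, time = 8
  J5 runs 2 units, time = 10
  J1 runs 2 units, time = 12
  J2 runs 1 units, time = 13
  J3 runs 1 units, time = 14
  J4 runs 2 units, time = 16
  J5 runs 2 units, time = 18
  J5 runs 1 units, time = 19
Finish times: [12, 13, 14, 16, 19]
Average turnaround = 74/5 = 14.8

14.8


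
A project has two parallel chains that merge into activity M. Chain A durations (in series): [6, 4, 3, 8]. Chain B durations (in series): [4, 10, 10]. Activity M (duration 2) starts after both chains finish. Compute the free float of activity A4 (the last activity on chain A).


ES(A4) = sum of predecessors on chain A = 13
EF(A4) = ES + duration = 13 + 8 = 21
Successor of A4 is M. ES(M) = max(sum(A), sum(B)) = max(21, 24) = 24
Free float = ES(successor) - EF(current) = 24 - 21 = 3

3


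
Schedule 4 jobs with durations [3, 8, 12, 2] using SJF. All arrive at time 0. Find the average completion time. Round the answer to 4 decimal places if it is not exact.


SJF order (ascending): [2, 3, 8, 12]
Completion times:
  Job 1: burst=2, C=2
  Job 2: burst=3, C=5
  Job 3: burst=8, C=13
  Job 4: burst=12, C=25
Average completion = 45/4 = 11.25

11.25


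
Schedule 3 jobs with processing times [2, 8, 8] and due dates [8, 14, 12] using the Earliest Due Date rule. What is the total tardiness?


Sort by due date (EDD order): [(2, 8), (8, 12), (8, 14)]
Compute completion times and tardiness:
  Job 1: p=2, d=8, C=2, tardiness=max(0,2-8)=0
  Job 2: p=8, d=12, C=10, tardiness=max(0,10-12)=0
  Job 3: p=8, d=14, C=18, tardiness=max(0,18-14)=4
Total tardiness = 4

4


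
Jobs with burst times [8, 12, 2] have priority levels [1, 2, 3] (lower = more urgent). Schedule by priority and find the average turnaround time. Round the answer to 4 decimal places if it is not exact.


Sort by priority (ascending = highest first):
Order: [(1, 8), (2, 12), (3, 2)]
Completion times:
  Priority 1, burst=8, C=8
  Priority 2, burst=12, C=20
  Priority 3, burst=2, C=22
Average turnaround = 50/3 = 16.6667

16.6667


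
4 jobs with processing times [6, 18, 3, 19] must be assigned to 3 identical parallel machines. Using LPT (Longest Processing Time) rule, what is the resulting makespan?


Sort jobs in decreasing order (LPT): [19, 18, 6, 3]
Assign each job to the least loaded machine:
  Machine 1: jobs [19], load = 19
  Machine 2: jobs [18], load = 18
  Machine 3: jobs [6, 3], load = 9
Makespan = max load = 19

19


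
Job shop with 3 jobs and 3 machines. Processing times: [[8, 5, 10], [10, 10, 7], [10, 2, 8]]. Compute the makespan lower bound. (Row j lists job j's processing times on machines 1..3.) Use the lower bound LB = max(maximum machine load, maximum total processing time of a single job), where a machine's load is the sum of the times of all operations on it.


Machine loads:
  Machine 1: 8 + 10 + 10 = 28
  Machine 2: 5 + 10 + 2 = 17
  Machine 3: 10 + 7 + 8 = 25
Max machine load = 28
Job totals:
  Job 1: 23
  Job 2: 27
  Job 3: 20
Max job total = 27
Lower bound = max(28, 27) = 28

28


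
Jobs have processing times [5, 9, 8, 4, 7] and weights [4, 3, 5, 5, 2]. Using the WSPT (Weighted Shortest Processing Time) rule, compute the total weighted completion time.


Compute p/w ratios and sort ascending (WSPT): [(4, 5), (5, 4), (8, 5), (9, 3), (7, 2)]
Compute weighted completion times:
  Job (p=4,w=5): C=4, w*C=5*4=20
  Job (p=5,w=4): C=9, w*C=4*9=36
  Job (p=8,w=5): C=17, w*C=5*17=85
  Job (p=9,w=3): C=26, w*C=3*26=78
  Job (p=7,w=2): C=33, w*C=2*33=66
Total weighted completion time = 285

285


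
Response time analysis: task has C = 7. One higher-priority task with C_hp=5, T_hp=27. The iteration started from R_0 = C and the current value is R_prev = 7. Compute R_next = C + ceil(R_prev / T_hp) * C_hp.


R_next = C + ceil(R_prev / T_hp) * C_hp
ceil(7 / 27) = ceil(0.2593) = 1
Interference = 1 * 5 = 5
R_next = 7 + 5 = 12

12


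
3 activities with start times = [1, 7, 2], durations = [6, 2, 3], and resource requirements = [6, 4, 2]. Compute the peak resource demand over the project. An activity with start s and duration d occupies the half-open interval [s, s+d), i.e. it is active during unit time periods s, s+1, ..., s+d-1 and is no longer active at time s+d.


Each activity i is active on [start_i, start_i + duration_i).
Compute total resource usage per time slot:
  t=0: active resources = [], total = 0
  t=1: active resources = [6], total = 6
  t=2: active resources = [6, 2], total = 8
  t=3: active resources = [6, 2], total = 8
  t=4: active resources = [6, 2], total = 8
  t=5: active resources = [6], total = 6
  t=6: active resources = [6], total = 6
  t=7: active resources = [4], total = 4
  t=8: active resources = [4], total = 4
Peak resource demand = 8

8


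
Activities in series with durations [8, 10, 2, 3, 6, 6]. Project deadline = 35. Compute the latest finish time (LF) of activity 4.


LF(activity 4) = deadline - sum of successor durations
Successors: activities 5 through 6 with durations [6, 6]
Sum of successor durations = 12
LF = 35 - 12 = 23

23


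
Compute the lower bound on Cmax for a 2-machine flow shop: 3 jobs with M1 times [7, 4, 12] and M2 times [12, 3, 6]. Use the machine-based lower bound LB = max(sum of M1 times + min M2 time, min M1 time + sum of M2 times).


LB1 = sum(M1 times) + min(M2 times) = 23 + 3 = 26
LB2 = min(M1 times) + sum(M2 times) = 4 + 21 = 25
Lower bound = max(LB1, LB2) = max(26, 25) = 26

26


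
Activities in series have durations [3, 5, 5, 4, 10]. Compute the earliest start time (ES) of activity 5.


Activity 5 starts after activities 1 through 4 complete.
Predecessor durations: [3, 5, 5, 4]
ES = 3 + 5 + 5 + 4 = 17

17


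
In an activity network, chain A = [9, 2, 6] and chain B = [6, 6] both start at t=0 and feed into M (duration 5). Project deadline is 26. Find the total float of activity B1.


Forward pass: ES(B1) = sum of predecessors on chain B = 0
EF = ES + duration = 0 + 6 = 6
Backward pass: LF(M) = deadline = 26; LS(M) = 26 - 5 = 21
LF(B1) = LS(M) - sum(successors on chain B) = 21 - 6 = 15
LS = LF - duration = 15 - 6 = 9
Total float = LS - ES = 9 - 0 = 9

9


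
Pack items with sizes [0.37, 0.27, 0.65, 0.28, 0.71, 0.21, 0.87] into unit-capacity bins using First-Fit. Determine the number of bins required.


Place items sequentially using First-Fit:
  Item 0.37 -> new Bin 1
  Item 0.27 -> Bin 1 (now 0.64)
  Item 0.65 -> new Bin 2
  Item 0.28 -> Bin 1 (now 0.92)
  Item 0.71 -> new Bin 3
  Item 0.21 -> Bin 2 (now 0.86)
  Item 0.87 -> new Bin 4
Total bins used = 4

4


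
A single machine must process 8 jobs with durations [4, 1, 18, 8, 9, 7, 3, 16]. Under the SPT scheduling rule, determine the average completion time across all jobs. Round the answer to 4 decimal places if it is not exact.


Sort jobs by processing time (SPT order): [1, 3, 4, 7, 8, 9, 16, 18]
Compute completion times sequentially:
  Job 1: processing = 1, completes at 1
  Job 2: processing = 3, completes at 4
  Job 3: processing = 4, completes at 8
  Job 4: processing = 7, completes at 15
  Job 5: processing = 8, completes at 23
  Job 6: processing = 9, completes at 32
  Job 7: processing = 16, completes at 48
  Job 8: processing = 18, completes at 66
Sum of completion times = 197
Average completion time = 197/8 = 24.625

24.625


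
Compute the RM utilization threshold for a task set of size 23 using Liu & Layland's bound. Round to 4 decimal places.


Compute 2^(1/23) = 1.0305955448
Subtract 1: 1.0305955448 - 1 = 0.0305955448
Multiply by n: 23 * 0.0305955448 = 0.7036975304
Round to 4 dp: 0.7037

0.7037


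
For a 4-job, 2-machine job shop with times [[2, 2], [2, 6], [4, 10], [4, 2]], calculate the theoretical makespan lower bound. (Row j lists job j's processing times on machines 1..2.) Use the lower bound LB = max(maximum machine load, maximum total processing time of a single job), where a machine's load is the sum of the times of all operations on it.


Machine loads:
  Machine 1: 2 + 2 + 4 + 4 = 12
  Machine 2: 2 + 6 + 10 + 2 = 20
Max machine load = 20
Job totals:
  Job 1: 4
  Job 2: 8
  Job 3: 14
  Job 4: 6
Max job total = 14
Lower bound = max(20, 14) = 20

20


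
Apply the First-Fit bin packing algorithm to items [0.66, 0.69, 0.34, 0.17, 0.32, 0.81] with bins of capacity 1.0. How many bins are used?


Place items sequentially using First-Fit:
  Item 0.66 -> new Bin 1
  Item 0.69 -> new Bin 2
  Item 0.34 -> Bin 1 (now 1.0)
  Item 0.17 -> Bin 2 (now 0.86)
  Item 0.32 -> new Bin 3
  Item 0.81 -> new Bin 4
Total bins used = 4

4


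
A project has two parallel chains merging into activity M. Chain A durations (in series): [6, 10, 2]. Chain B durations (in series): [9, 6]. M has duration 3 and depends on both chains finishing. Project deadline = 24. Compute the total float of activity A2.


Forward pass: ES(A2) = sum of predecessors on chain A = 6
EF = ES + duration = 6 + 10 = 16
Backward pass: LF(M) = deadline = 24; LS(M) = 24 - 3 = 21
LF(A2) = LS(M) - sum(successors on chain A) = 21 - 2 = 19
LS = LF - duration = 19 - 10 = 9
Total float = LS - ES = 9 - 6 = 3

3


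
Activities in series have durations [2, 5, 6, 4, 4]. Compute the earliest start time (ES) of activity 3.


Activity 3 starts after activities 1 through 2 complete.
Predecessor durations: [2, 5]
ES = 2 + 5 = 7

7


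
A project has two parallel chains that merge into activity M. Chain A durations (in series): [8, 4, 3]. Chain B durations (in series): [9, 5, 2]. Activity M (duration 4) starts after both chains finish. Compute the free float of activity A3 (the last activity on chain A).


ES(A3) = sum of predecessors on chain A = 12
EF(A3) = ES + duration = 12 + 3 = 15
Successor of A3 is M. ES(M) = max(sum(A), sum(B)) = max(15, 16) = 16
Free float = ES(successor) - EF(current) = 16 - 15 = 1

1


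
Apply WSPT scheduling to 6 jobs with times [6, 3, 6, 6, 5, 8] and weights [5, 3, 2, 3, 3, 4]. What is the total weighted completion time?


Compute p/w ratios and sort ascending (WSPT): [(3, 3), (6, 5), (5, 3), (6, 3), (8, 4), (6, 2)]
Compute weighted completion times:
  Job (p=3,w=3): C=3, w*C=3*3=9
  Job (p=6,w=5): C=9, w*C=5*9=45
  Job (p=5,w=3): C=14, w*C=3*14=42
  Job (p=6,w=3): C=20, w*C=3*20=60
  Job (p=8,w=4): C=28, w*C=4*28=112
  Job (p=6,w=2): C=34, w*C=2*34=68
Total weighted completion time = 336

336


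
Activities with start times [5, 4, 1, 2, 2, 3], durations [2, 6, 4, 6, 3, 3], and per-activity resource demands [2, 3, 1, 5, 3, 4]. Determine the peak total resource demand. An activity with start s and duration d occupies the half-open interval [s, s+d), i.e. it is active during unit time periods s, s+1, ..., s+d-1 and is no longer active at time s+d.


Each activity i is active on [start_i, start_i + duration_i).
Compute total resource usage per time slot:
  t=0: active resources = [], total = 0
  t=1: active resources = [1], total = 1
  t=2: active resources = [1, 5, 3], total = 9
  t=3: active resources = [1, 5, 3, 4], total = 13
  t=4: active resources = [3, 1, 5, 3, 4], total = 16
  t=5: active resources = [2, 3, 5, 4], total = 14
  t=6: active resources = [2, 3, 5], total = 10
  t=7: active resources = [3, 5], total = 8
  t=8: active resources = [3], total = 3
  t=9: active resources = [3], total = 3
Peak resource demand = 16

16


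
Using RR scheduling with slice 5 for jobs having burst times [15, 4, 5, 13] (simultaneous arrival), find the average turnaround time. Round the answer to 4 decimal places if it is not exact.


Time quantum = 5
Execution trace:
  J1 runs 5 units, time = 5
  J2 runs 4 units, time = 9
  J3 runs 5 units, time = 14
  J4 runs 5 units, time = 19
  J1 runs 5 units, time = 24
  J4 runs 5 units, time = 29
  J1 runs 5 units, time = 34
  J4 runs 3 units, time = 37
Finish times: [34, 9, 14, 37]
Average turnaround = 94/4 = 23.5

23.5


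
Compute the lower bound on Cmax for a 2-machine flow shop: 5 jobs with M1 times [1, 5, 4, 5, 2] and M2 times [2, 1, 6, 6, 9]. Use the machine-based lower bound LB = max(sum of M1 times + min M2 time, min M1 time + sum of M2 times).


LB1 = sum(M1 times) + min(M2 times) = 17 + 1 = 18
LB2 = min(M1 times) + sum(M2 times) = 1 + 24 = 25
Lower bound = max(LB1, LB2) = max(18, 25) = 25

25


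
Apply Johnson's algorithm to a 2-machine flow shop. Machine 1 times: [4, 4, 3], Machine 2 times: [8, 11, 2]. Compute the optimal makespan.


Apply Johnson's rule:
  Group 1 (a <= b): [(1, 4, 8), (2, 4, 11)]
  Group 2 (a > b): [(3, 3, 2)]
Optimal job order: [1, 2, 3]
Schedule:
  Job 1: M1 done at 4, M2 done at 12
  Job 2: M1 done at 8, M2 done at 23
  Job 3: M1 done at 11, M2 done at 25
Makespan = 25

25


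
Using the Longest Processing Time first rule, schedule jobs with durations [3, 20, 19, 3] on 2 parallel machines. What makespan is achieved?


Sort jobs in decreasing order (LPT): [20, 19, 3, 3]
Assign each job to the least loaded machine:
  Machine 1: jobs [20, 3], load = 23
  Machine 2: jobs [19, 3], load = 22
Makespan = max load = 23

23


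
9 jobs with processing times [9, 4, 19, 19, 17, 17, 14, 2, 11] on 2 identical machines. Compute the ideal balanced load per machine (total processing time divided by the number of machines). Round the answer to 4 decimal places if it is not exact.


Total processing time = 9 + 4 + 19 + 19 + 17 + 17 + 14 + 2 + 11 = 112
Number of machines = 2
Ideal balanced load = 112 / 2 = 56.0

56.0


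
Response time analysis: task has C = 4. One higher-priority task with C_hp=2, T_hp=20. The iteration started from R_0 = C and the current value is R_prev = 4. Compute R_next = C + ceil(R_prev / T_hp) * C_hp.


R_next = C + ceil(R_prev / T_hp) * C_hp
ceil(4 / 20) = ceil(0.2) = 1
Interference = 1 * 2 = 2
R_next = 4 + 2 = 6

6


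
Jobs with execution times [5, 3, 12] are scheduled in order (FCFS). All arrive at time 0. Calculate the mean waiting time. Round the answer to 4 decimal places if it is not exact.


FCFS order (as given): [5, 3, 12]
Waiting times:
  Job 1: wait = 0
  Job 2: wait = 5
  Job 3: wait = 8
Sum of waiting times = 13
Average waiting time = 13/3 = 4.3333

4.3333


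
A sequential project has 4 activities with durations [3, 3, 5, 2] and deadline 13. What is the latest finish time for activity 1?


LF(activity 1) = deadline - sum of successor durations
Successors: activities 2 through 4 with durations [3, 5, 2]
Sum of successor durations = 10
LF = 13 - 10 = 3

3


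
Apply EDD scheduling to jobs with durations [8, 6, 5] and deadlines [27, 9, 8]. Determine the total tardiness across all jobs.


Sort by due date (EDD order): [(5, 8), (6, 9), (8, 27)]
Compute completion times and tardiness:
  Job 1: p=5, d=8, C=5, tardiness=max(0,5-8)=0
  Job 2: p=6, d=9, C=11, tardiness=max(0,11-9)=2
  Job 3: p=8, d=27, C=19, tardiness=max(0,19-27)=0
Total tardiness = 2

2


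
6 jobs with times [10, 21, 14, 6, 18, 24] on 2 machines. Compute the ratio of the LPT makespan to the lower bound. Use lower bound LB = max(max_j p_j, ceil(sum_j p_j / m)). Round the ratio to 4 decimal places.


LPT order: [24, 21, 18, 14, 10, 6]
Machine loads after assignment: [48, 45]
LPT makespan = 48
Lower bound = max(max_job, ceil(total/2)) = max(24, 47) = 47
Ratio = 48 / 47 = 1.0213

1.0213


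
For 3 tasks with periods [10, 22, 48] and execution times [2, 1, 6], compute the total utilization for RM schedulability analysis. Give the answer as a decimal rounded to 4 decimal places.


Compute individual utilizations (exact fractions):
  Task 1: C/T = 2/10 = 1/5 (approx. 0.2)
  Task 2: C/T = 1/22 (approx. 0.0455)
  Task 3: C/T = 6/48 = 1/8 (approx. 0.125)
Total utilization U = 1/5 + 1/22 + 1/8 = 163/440
Rounded to 4 decimal places: U = 0.3705
RM (Liu & Layland) bound for 3 tasks = 0.779763; compare with U = 163/440 (approx. 0.370455)
U <= bound, so schedulable by RM sufficient condition.

0.3705


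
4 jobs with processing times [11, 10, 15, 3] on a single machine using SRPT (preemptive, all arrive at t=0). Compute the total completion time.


Since all jobs arrive at t=0, SRPT equals SPT ordering.
SPT order: [3, 10, 11, 15]
Completion times:
  Job 1: p=3, C=3
  Job 2: p=10, C=13
  Job 3: p=11, C=24
  Job 4: p=15, C=39
Total completion time = 3 + 13 + 24 + 39 = 79

79


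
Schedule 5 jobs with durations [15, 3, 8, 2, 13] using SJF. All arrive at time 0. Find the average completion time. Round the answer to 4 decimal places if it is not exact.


SJF order (ascending): [2, 3, 8, 13, 15]
Completion times:
  Job 1: burst=2, C=2
  Job 2: burst=3, C=5
  Job 3: burst=8, C=13
  Job 4: burst=13, C=26
  Job 5: burst=15, C=41
Average completion = 87/5 = 17.4

17.4


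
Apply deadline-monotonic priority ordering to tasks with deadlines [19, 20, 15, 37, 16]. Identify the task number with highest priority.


Sort tasks by relative deadline (ascending):
  Task 3: deadline = 15
  Task 5: deadline = 16
  Task 1: deadline = 19
  Task 2: deadline = 20
  Task 4: deadline = 37
Priority order (highest first): [3, 5, 1, 2, 4]
Highest priority task = 3

3


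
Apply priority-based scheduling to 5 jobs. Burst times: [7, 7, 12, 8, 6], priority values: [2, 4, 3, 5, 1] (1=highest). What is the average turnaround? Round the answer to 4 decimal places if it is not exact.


Sort by priority (ascending = highest first):
Order: [(1, 6), (2, 7), (3, 12), (4, 7), (5, 8)]
Completion times:
  Priority 1, burst=6, C=6
  Priority 2, burst=7, C=13
  Priority 3, burst=12, C=25
  Priority 4, burst=7, C=32
  Priority 5, burst=8, C=40
Average turnaround = 116/5 = 23.2

23.2


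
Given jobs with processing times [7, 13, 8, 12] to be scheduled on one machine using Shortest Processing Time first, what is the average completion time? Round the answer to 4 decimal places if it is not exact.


Sort jobs by processing time (SPT order): [7, 8, 12, 13]
Compute completion times sequentially:
  Job 1: processing = 7, completes at 7
  Job 2: processing = 8, completes at 15
  Job 3: processing = 12, completes at 27
  Job 4: processing = 13, completes at 40
Sum of completion times = 89
Average completion time = 89/4 = 22.25

22.25


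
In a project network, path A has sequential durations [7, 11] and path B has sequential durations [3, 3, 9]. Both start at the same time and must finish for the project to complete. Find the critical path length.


Path A total = 7 + 11 = 18
Path B total = 3 + 3 + 9 = 15
Critical path = longest path = max(18, 15) = 18

18


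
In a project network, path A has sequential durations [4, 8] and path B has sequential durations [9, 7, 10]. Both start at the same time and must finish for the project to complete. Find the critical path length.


Path A total = 4 + 8 = 12
Path B total = 9 + 7 + 10 = 26
Critical path = longest path = max(12, 26) = 26

26


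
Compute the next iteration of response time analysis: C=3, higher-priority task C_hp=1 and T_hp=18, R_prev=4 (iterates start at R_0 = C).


R_next = C + ceil(R_prev / T_hp) * C_hp
ceil(4 / 18) = ceil(0.2222) = 1
Interference = 1 * 1 = 1
R_next = 3 + 1 = 4
R_next = R_prev, so the iteration has converged (response time = 4).

4


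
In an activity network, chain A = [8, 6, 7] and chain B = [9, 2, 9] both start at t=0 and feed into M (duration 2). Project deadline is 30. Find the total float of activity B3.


Forward pass: ES(B3) = sum of predecessors on chain B = 11
EF = ES + duration = 11 + 9 = 20
Backward pass: LF(M) = deadline = 30; LS(M) = 30 - 2 = 28
LF(B3) = LS(M) - sum(successors on chain B) = 28 - 0 = 28
LS = LF - duration = 28 - 9 = 19
Total float = LS - ES = 19 - 11 = 8

8


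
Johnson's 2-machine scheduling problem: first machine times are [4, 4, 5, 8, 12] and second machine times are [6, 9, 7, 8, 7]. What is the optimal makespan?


Apply Johnson's rule:
  Group 1 (a <= b): [(1, 4, 6), (2, 4, 9), (3, 5, 7), (4, 8, 8)]
  Group 2 (a > b): [(5, 12, 7)]
Optimal job order: [1, 2, 3, 4, 5]
Schedule:
  Job 1: M1 done at 4, M2 done at 10
  Job 2: M1 done at 8, M2 done at 19
  Job 3: M1 done at 13, M2 done at 26
  Job 4: M1 done at 21, M2 done at 34
  Job 5: M1 done at 33, M2 done at 41
Makespan = 41

41


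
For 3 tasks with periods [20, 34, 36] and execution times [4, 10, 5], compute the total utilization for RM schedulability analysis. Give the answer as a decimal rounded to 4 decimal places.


Compute individual utilizations (exact fractions):
  Task 1: C/T = 4/20 = 1/5 (approx. 0.2)
  Task 2: C/T = 10/34 = 5/17 (approx. 0.2941)
  Task 3: C/T = 5/36 (approx. 0.1389)
Total utilization U = 1/5 + 5/17 + 5/36 = 1937/3060
Rounded to 4 decimal places: U = 0.6330
RM (Liu & Layland) bound for 3 tasks = 0.779763; compare with U = 1937/3060 (approx. 0.633007)
U <= bound, so schedulable by RM sufficient condition.

0.6330


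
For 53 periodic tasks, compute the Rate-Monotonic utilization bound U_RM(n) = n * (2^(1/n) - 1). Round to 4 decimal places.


Compute 2^(1/53) = 1.0131641430
Subtract 1: 1.0131641430 - 1 = 0.0131641430
Multiply by n: 53 * 0.0131641430 = 0.6976995790
Round to 4 dp: 0.6977

0.6977


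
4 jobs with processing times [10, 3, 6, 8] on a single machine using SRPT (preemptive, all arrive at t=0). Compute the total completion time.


Since all jobs arrive at t=0, SRPT equals SPT ordering.
SPT order: [3, 6, 8, 10]
Completion times:
  Job 1: p=3, C=3
  Job 2: p=6, C=9
  Job 3: p=8, C=17
  Job 4: p=10, C=27
Total completion time = 3 + 9 + 17 + 27 = 56

56


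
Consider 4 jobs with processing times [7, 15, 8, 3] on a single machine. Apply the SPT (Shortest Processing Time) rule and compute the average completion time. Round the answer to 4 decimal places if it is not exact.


Sort jobs by processing time (SPT order): [3, 7, 8, 15]
Compute completion times sequentially:
  Job 1: processing = 3, completes at 3
  Job 2: processing = 7, completes at 10
  Job 3: processing = 8, completes at 18
  Job 4: processing = 15, completes at 33
Sum of completion times = 64
Average completion time = 64/4 = 16.0

16.0


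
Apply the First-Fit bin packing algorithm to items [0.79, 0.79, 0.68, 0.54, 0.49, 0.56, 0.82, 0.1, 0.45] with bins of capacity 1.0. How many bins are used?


Place items sequentially using First-Fit:
  Item 0.79 -> new Bin 1
  Item 0.79 -> new Bin 2
  Item 0.68 -> new Bin 3
  Item 0.54 -> new Bin 4
  Item 0.49 -> new Bin 5
  Item 0.56 -> new Bin 6
  Item 0.82 -> new Bin 7
  Item 0.1 -> Bin 1 (now 0.89)
  Item 0.45 -> Bin 4 (now 0.99)
Total bins used = 7

7


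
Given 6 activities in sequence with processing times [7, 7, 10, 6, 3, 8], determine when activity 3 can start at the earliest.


Activity 3 starts after activities 1 through 2 complete.
Predecessor durations: [7, 7]
ES = 7 + 7 = 14

14


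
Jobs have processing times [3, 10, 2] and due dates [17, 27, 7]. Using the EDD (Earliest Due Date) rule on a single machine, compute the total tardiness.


Sort by due date (EDD order): [(2, 7), (3, 17), (10, 27)]
Compute completion times and tardiness:
  Job 1: p=2, d=7, C=2, tardiness=max(0,2-7)=0
  Job 2: p=3, d=17, C=5, tardiness=max(0,5-17)=0
  Job 3: p=10, d=27, C=15, tardiness=max(0,15-27)=0
Total tardiness = 0

0


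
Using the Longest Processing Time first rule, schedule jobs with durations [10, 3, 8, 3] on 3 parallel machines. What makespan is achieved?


Sort jobs in decreasing order (LPT): [10, 8, 3, 3]
Assign each job to the least loaded machine:
  Machine 1: jobs [10], load = 10
  Machine 2: jobs [8], load = 8
  Machine 3: jobs [3, 3], load = 6
Makespan = max load = 10

10


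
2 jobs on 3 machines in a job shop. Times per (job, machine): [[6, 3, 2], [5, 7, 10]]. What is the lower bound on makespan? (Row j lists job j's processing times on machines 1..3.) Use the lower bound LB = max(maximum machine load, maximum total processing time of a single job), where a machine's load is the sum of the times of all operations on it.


Machine loads:
  Machine 1: 6 + 5 = 11
  Machine 2: 3 + 7 = 10
  Machine 3: 2 + 10 = 12
Max machine load = 12
Job totals:
  Job 1: 11
  Job 2: 22
Max job total = 22
Lower bound = max(12, 22) = 22

22


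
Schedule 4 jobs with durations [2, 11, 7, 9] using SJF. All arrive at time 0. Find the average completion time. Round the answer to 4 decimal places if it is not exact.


SJF order (ascending): [2, 7, 9, 11]
Completion times:
  Job 1: burst=2, C=2
  Job 2: burst=7, C=9
  Job 3: burst=9, C=18
  Job 4: burst=11, C=29
Average completion = 58/4 = 14.5

14.5


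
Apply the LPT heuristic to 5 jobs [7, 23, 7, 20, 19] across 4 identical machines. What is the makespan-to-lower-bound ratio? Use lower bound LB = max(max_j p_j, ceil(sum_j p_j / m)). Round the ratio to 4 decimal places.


LPT order: [23, 20, 19, 7, 7]
Machine loads after assignment: [23, 20, 19, 14]
LPT makespan = 23
Lower bound = max(max_job, ceil(total/4)) = max(23, 19) = 23
Ratio = 23 / 23 = 1.0

1.0


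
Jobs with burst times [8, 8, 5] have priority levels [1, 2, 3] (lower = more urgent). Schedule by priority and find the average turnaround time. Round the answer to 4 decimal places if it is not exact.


Sort by priority (ascending = highest first):
Order: [(1, 8), (2, 8), (3, 5)]
Completion times:
  Priority 1, burst=8, C=8
  Priority 2, burst=8, C=16
  Priority 3, burst=5, C=21
Average turnaround = 45/3 = 15.0

15.0


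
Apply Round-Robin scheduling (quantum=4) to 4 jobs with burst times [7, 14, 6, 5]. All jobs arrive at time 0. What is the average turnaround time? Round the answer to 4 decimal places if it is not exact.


Time quantum = 4
Execution trace:
  J1 runs 4 units, time = 4
  J2 runs 4 units, time = 8
  J3 runs 4 units, time = 12
  J4 runs 4 units, time = 16
  J1 runs 3 units, time = 19
  J2 runs 4 units, time = 23
  J3 runs 2 units, time = 25
  J4 runs 1 units, time = 26
  J2 runs 4 units, time = 30
  J2 runs 2 units, time = 32
Finish times: [19, 32, 25, 26]
Average turnaround = 102/4 = 25.5

25.5


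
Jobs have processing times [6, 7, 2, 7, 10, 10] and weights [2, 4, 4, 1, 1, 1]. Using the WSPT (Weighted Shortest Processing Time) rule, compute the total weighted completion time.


Compute p/w ratios and sort ascending (WSPT): [(2, 4), (7, 4), (6, 2), (7, 1), (10, 1), (10, 1)]
Compute weighted completion times:
  Job (p=2,w=4): C=2, w*C=4*2=8
  Job (p=7,w=4): C=9, w*C=4*9=36
  Job (p=6,w=2): C=15, w*C=2*15=30
  Job (p=7,w=1): C=22, w*C=1*22=22
  Job (p=10,w=1): C=32, w*C=1*32=32
  Job (p=10,w=1): C=42, w*C=1*42=42
Total weighted completion time = 170

170


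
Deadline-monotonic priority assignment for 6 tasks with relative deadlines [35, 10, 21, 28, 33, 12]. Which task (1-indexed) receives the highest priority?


Sort tasks by relative deadline (ascending):
  Task 2: deadline = 10
  Task 6: deadline = 12
  Task 3: deadline = 21
  Task 4: deadline = 28
  Task 5: deadline = 33
  Task 1: deadline = 35
Priority order (highest first): [2, 6, 3, 4, 5, 1]
Highest priority task = 2

2


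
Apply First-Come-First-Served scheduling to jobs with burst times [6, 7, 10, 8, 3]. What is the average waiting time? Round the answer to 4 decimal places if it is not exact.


FCFS order (as given): [6, 7, 10, 8, 3]
Waiting times:
  Job 1: wait = 0
  Job 2: wait = 6
  Job 3: wait = 13
  Job 4: wait = 23
  Job 5: wait = 31
Sum of waiting times = 73
Average waiting time = 73/5 = 14.6

14.6


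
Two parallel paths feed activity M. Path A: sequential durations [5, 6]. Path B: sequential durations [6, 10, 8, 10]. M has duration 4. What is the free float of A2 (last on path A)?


ES(A2) = sum of predecessors on chain A = 5
EF(A2) = ES + duration = 5 + 6 = 11
Successor of A2 is M. ES(M) = max(sum(A), sum(B)) = max(11, 34) = 34
Free float = ES(successor) - EF(current) = 34 - 11 = 23

23


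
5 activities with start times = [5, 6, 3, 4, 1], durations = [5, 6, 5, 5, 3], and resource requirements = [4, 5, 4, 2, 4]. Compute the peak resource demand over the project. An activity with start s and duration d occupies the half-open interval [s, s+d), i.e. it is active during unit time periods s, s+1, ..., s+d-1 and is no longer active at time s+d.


Each activity i is active on [start_i, start_i + duration_i).
Compute total resource usage per time slot:
  t=0: active resources = [], total = 0
  t=1: active resources = [4], total = 4
  t=2: active resources = [4], total = 4
  t=3: active resources = [4, 4], total = 8
  t=4: active resources = [4, 2], total = 6
  t=5: active resources = [4, 4, 2], total = 10
  t=6: active resources = [4, 5, 4, 2], total = 15
  t=7: active resources = [4, 5, 4, 2], total = 15
  t=8: active resources = [4, 5, 2], total = 11
  t=9: active resources = [4, 5], total = 9
  t=10: active resources = [5], total = 5
  t=11: active resources = [5], total = 5
Peak resource demand = 15

15


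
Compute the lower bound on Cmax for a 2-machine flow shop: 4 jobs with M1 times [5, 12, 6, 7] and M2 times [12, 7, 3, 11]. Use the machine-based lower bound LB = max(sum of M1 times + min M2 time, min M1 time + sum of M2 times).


LB1 = sum(M1 times) + min(M2 times) = 30 + 3 = 33
LB2 = min(M1 times) + sum(M2 times) = 5 + 33 = 38
Lower bound = max(LB1, LB2) = max(33, 38) = 38

38


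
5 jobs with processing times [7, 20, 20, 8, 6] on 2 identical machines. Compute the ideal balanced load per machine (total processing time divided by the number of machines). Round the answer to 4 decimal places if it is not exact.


Total processing time = 7 + 20 + 20 + 8 + 6 = 61
Number of machines = 2
Ideal balanced load = 61 / 2 = 30.5

30.5


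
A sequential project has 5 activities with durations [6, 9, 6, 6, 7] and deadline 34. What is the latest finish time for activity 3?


LF(activity 3) = deadline - sum of successor durations
Successors: activities 4 through 5 with durations [6, 7]
Sum of successor durations = 13
LF = 34 - 13 = 21

21


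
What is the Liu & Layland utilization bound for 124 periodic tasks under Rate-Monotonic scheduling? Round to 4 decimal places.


Compute 2^(1/124) = 1.0056055492
Subtract 1: 1.0056055492 - 1 = 0.0056055492
Multiply by n: 124 * 0.0056055492 = 0.6950881008
Round to 4 dp: 0.6951

0.6951


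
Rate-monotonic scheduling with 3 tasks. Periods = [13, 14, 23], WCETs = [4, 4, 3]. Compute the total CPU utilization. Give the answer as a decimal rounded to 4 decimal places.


Compute individual utilizations (exact fractions):
  Task 1: C/T = 4/13 (approx. 0.3077)
  Task 2: C/T = 4/14 = 2/7 (approx. 0.2857)
  Task 3: C/T = 3/23 (approx. 0.1304)
Total utilization U = 4/13 + 2/7 + 3/23 = 1515/2093
Rounded to 4 decimal places: U = 0.7238
RM (Liu & Layland) bound for 3 tasks = 0.779763; compare with U = 1515/2093 (approx. 0.723841)
U <= bound, so schedulable by RM sufficient condition.

0.7238


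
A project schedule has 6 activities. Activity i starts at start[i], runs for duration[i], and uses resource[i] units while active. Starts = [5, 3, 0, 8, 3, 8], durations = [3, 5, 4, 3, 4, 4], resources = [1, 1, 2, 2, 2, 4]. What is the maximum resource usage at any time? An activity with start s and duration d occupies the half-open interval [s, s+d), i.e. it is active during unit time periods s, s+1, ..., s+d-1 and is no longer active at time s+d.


Each activity i is active on [start_i, start_i + duration_i).
Compute total resource usage per time slot:
  t=0: active resources = [2], total = 2
  t=1: active resources = [2], total = 2
  t=2: active resources = [2], total = 2
  t=3: active resources = [1, 2, 2], total = 5
  t=4: active resources = [1, 2], total = 3
  t=5: active resources = [1, 1, 2], total = 4
  t=6: active resources = [1, 1, 2], total = 4
  t=7: active resources = [1, 1], total = 2
  t=8: active resources = [2, 4], total = 6
  t=9: active resources = [2, 4], total = 6
  t=10: active resources = [2, 4], total = 6
  t=11: active resources = [4], total = 4
Peak resource demand = 6

6


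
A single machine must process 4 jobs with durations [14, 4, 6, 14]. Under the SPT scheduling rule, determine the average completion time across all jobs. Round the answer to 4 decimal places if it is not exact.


Sort jobs by processing time (SPT order): [4, 6, 14, 14]
Compute completion times sequentially:
  Job 1: processing = 4, completes at 4
  Job 2: processing = 6, completes at 10
  Job 3: processing = 14, completes at 24
  Job 4: processing = 14, completes at 38
Sum of completion times = 76
Average completion time = 76/4 = 19.0

19.0


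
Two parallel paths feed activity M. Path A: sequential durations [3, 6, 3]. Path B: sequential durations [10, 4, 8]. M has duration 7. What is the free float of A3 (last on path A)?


ES(A3) = sum of predecessors on chain A = 9
EF(A3) = ES + duration = 9 + 3 = 12
Successor of A3 is M. ES(M) = max(sum(A), sum(B)) = max(12, 22) = 22
Free float = ES(successor) - EF(current) = 22 - 12 = 10

10


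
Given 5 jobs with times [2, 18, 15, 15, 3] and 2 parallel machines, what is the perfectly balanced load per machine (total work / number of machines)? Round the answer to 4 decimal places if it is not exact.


Total processing time = 2 + 18 + 15 + 15 + 3 = 53
Number of machines = 2
Ideal balanced load = 53 / 2 = 26.5

26.5


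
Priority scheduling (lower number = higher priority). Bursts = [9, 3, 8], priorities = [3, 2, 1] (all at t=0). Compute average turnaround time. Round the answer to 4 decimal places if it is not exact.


Sort by priority (ascending = highest first):
Order: [(1, 8), (2, 3), (3, 9)]
Completion times:
  Priority 1, burst=8, C=8
  Priority 2, burst=3, C=11
  Priority 3, burst=9, C=20
Average turnaround = 39/3 = 13.0

13.0


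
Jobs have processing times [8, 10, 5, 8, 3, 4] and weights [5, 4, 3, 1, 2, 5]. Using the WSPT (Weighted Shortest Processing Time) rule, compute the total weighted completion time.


Compute p/w ratios and sort ascending (WSPT): [(4, 5), (3, 2), (8, 5), (5, 3), (10, 4), (8, 1)]
Compute weighted completion times:
  Job (p=4,w=5): C=4, w*C=5*4=20
  Job (p=3,w=2): C=7, w*C=2*7=14
  Job (p=8,w=5): C=15, w*C=5*15=75
  Job (p=5,w=3): C=20, w*C=3*20=60
  Job (p=10,w=4): C=30, w*C=4*30=120
  Job (p=8,w=1): C=38, w*C=1*38=38
Total weighted completion time = 327

327


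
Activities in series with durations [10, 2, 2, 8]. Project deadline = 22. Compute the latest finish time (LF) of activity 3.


LF(activity 3) = deadline - sum of successor durations
Successors: activities 4 through 4 with durations [8]
Sum of successor durations = 8
LF = 22 - 8 = 14

14


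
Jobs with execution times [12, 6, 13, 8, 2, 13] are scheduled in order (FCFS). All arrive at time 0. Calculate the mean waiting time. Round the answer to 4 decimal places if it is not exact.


FCFS order (as given): [12, 6, 13, 8, 2, 13]
Waiting times:
  Job 1: wait = 0
  Job 2: wait = 12
  Job 3: wait = 18
  Job 4: wait = 31
  Job 5: wait = 39
  Job 6: wait = 41
Sum of waiting times = 141
Average waiting time = 141/6 = 23.5

23.5


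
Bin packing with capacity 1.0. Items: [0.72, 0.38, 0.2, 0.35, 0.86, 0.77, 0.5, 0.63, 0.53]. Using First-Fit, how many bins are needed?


Place items sequentially using First-Fit:
  Item 0.72 -> new Bin 1
  Item 0.38 -> new Bin 2
  Item 0.2 -> Bin 1 (now 0.92)
  Item 0.35 -> Bin 2 (now 0.73)
  Item 0.86 -> new Bin 3
  Item 0.77 -> new Bin 4
  Item 0.5 -> new Bin 5
  Item 0.63 -> new Bin 6
  Item 0.53 -> new Bin 7
Total bins used = 7

7


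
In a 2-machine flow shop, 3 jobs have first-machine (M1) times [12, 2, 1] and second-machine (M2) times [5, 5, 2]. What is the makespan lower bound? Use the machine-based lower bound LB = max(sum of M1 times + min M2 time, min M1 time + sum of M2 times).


LB1 = sum(M1 times) + min(M2 times) = 15 + 2 = 17
LB2 = min(M1 times) + sum(M2 times) = 1 + 12 = 13
Lower bound = max(LB1, LB2) = max(17, 13) = 17

17


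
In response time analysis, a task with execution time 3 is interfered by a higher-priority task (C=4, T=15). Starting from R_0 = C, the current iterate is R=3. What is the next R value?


R_next = C + ceil(R_prev / T_hp) * C_hp
ceil(3 / 15) = ceil(0.2) = 1
Interference = 1 * 4 = 4
R_next = 3 + 4 = 7

7


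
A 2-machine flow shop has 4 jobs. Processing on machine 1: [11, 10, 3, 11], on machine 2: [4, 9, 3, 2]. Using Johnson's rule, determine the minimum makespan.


Apply Johnson's rule:
  Group 1 (a <= b): [(3, 3, 3)]
  Group 2 (a > b): [(2, 10, 9), (1, 11, 4), (4, 11, 2)]
Optimal job order: [3, 2, 1, 4]
Schedule:
  Job 3: M1 done at 3, M2 done at 6
  Job 2: M1 done at 13, M2 done at 22
  Job 1: M1 done at 24, M2 done at 28
  Job 4: M1 done at 35, M2 done at 37
Makespan = 37

37


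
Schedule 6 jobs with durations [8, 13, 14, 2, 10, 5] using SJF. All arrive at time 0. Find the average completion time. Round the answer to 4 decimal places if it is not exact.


SJF order (ascending): [2, 5, 8, 10, 13, 14]
Completion times:
  Job 1: burst=2, C=2
  Job 2: burst=5, C=7
  Job 3: burst=8, C=15
  Job 4: burst=10, C=25
  Job 5: burst=13, C=38
  Job 6: burst=14, C=52
Average completion = 139/6 = 23.1667

23.1667


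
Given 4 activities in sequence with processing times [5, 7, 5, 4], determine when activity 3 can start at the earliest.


Activity 3 starts after activities 1 through 2 complete.
Predecessor durations: [5, 7]
ES = 5 + 7 = 12

12


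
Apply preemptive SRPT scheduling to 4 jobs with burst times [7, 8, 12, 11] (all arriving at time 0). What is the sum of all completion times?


Since all jobs arrive at t=0, SRPT equals SPT ordering.
SPT order: [7, 8, 11, 12]
Completion times:
  Job 1: p=7, C=7
  Job 2: p=8, C=15
  Job 3: p=11, C=26
  Job 4: p=12, C=38
Total completion time = 7 + 15 + 26 + 38 = 86

86


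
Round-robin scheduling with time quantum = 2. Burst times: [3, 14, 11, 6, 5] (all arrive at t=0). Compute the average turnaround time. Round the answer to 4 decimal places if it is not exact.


Time quantum = 2
Execution trace:
  J1 runs 2 units, time = 2
  J2 runs 2 units, time = 4
  J3 runs 2 units, time = 6
  J4 runs 2 units, time = 8
  J5 runs 2 units, time = 10
  J1 runs 1 units, time = 11
  J2 runs 2 units, time = 13
  J3 runs 2 units, time = 15
  J4 runs 2 units, time = 17
  J5 runs 2 units, time = 19
  J2 runs 2 units, time = 21
  J3 runs 2 units, time = 23
  J4 runs 2 units, time = 25
  J5 runs 1 units, time = 26
  J2 runs 2 units, time = 28
  J3 runs 2 units, time = 30
  J2 runs 2 units, time = 32
  J3 runs 2 units, time = 34
  J2 runs 2 units, time = 36
  J3 runs 1 units, time = 37
  J2 runs 2 units, time = 39
Finish times: [11, 39, 37, 25, 26]
Average turnaround = 138/5 = 27.6

27.6
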